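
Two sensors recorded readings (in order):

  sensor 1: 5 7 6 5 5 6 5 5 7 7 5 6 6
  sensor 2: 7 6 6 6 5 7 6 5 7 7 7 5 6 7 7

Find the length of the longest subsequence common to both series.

9

One common subsequence of length 9: 7 (sensor 1 #2, sensor 2 #1), then 6 (sensor 1 #3, sensor 2 #4), then 5 (sensor 1 #4, sensor 2 #5), then 6 (sensor 1 #6, sensor 2 #7), then 5 (sensor 1 #7, sensor 2 #8), then 7 (sensor 1 #9, sensor 2 #10), then 7 (sensor 1 #10, sensor 2 #11), then 5 (sensor 1 #11, sensor 2 #12), then 6 (sensor 1 #12, sensor 2 #13). The LCS DP gives dp[13][15] = 9, so this is optimal.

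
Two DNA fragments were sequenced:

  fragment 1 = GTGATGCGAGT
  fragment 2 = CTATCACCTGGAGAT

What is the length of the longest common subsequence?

8

Match T [2,4], A [4,6], T [5,9], G [6,10], G [8,11], A [9,12], G [10,13], T [11,15] — 8 bases in the same relative order in both. dp[11][15] = 8 confirms this is the maximum.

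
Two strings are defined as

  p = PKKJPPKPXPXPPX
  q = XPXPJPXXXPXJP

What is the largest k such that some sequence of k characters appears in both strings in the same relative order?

One common subsequence of length 7: P at p[1]=q[4]; then J at p[4]=q[5]; then P at p[5]=q[6]; then X at p[9]=q[9]; then P at p[10]=q[10]; then X at p[11]=q[11]; then P at p[13]=q[13]. dp[14][13] = 7 confirms this is the maximum.

7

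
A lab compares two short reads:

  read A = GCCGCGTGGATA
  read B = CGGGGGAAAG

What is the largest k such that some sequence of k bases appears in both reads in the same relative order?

7

Match G [1,2]; then G [4,3]; then G [6,4]; then G [8,5]; then G [9,6]; then A [10,8]; then A [12,9] — 7 bases in the same relative order in both. Since dp[12][10] = 7, nothing longer is possible.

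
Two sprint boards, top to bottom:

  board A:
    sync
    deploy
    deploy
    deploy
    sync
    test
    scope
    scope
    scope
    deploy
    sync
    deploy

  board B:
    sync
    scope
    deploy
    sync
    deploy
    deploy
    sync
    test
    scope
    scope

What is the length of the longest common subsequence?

Taking sync at board A[1]=board B[1] → deploy at board A[2]=board B[3] → deploy at board A[3]=board B[5] → deploy at board A[4]=board B[6] → sync at board A[5]=board B[7] → test at board A[6]=board B[8] → scope at board A[8]=board B[9] → scope at board A[9]=board B[10] gives a common subsequence of length 8. dp[12][10] = 8 confirms this is the maximum.

8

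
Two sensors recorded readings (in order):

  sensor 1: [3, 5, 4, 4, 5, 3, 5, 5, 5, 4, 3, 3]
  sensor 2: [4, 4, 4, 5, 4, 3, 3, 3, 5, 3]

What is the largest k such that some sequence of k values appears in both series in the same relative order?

6

Let dp[i][j] be the LCS length of the first i values of sensor 1 and the first j values of sensor 2. dp[i][j] = dp[i-1][j-1]+1 when the i-th and j-th values match, else max(dp[i-1][j], dp[i][j-1]).
    ·  4  4  4  5  4  3  3  3  5  3
 ·  0  0  0  0  0  0  0  0  0  0  0
 3  0  0  0  0  0  0  1  1  1  1  1
 5  0  0  0  0  1  1  1  1  1  2  2
 4  0  1  1  1  1  2  2  2  2  2  2
 4  0  1  2  2  2  2  2  2  2  2  2
 5  0  1  2  2  3  3  3  3  3  3  3
 3  0  1  2  2  3  3  4  4  4  4  4
 5  0  1  2  2  3  3  4  4  4  5  5
 5  0  1  2  2  3  3  4  4  4  5  5
 5  0  1  2  2  3  3  4  4  4  5  5
 4  0  1  2  3  3  4  4  4  4  5  5
 3  0  1  2  3  3  4  5  5  5  5  6
 3  0  1  2  3  3  4  5  6  6  6  6
dp[12][10] = 6. One LCS (by backtracking along matches): 4, 4, 5, 3, 5, 3.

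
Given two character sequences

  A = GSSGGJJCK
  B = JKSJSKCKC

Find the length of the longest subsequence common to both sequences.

Let dp[i][j] be the LCS length of the first i characters of A and the first j characters of B. dp[i][j] = dp[i-1][j-1]+1 when the i-th and j-th characters match, else max(dp[i-1][j], dp[i][j-1]).
    ·  J  K  S  J  S  K  C  K  C
 ·  0  0  0  0  0  0  0  0  0  0
 G  0  0  0  0  0  0  0  0  0  0
 S  0  0  0  1  1  1  1  1  1  1
 S  0  0  0  1  1  2  2  2  2  2
 G  0  0  0  1  1  2  2  2  2  2
 G  0  0  0  1  1  2  2  2  2  2
 J  0  1  1  1  2  2  2  2  2  2
 J  0  1  1  1  2  2  2  2  2  2
 C  0  1  1  1  2  2  2  3  3  3
 K  0  1  2  2  2  2  3  3  4  4
dp[9][9] = 4. One LCS (by backtracking along matches): SSCK.

4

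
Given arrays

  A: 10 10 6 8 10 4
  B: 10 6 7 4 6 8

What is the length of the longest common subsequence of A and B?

3

Match 10 [1,1] → 6 [3,5] → 8 [4,6] — 3 values in the same relative order in both. The LCS DP gives dp[6][6] = 3, so this is optimal.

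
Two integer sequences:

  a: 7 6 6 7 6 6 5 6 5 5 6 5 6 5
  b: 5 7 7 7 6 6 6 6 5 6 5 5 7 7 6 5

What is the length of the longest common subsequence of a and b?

Pick 7 [1,4], then 6 [2,5], then 6 [3,6], then 6 [5,7], then 6 [6,8], then 5 [7,9], then 6 [8,10], then 5 [9,11], then 5 [10,12], then 6 [13,15], then 5 [14,16]; all 11 values appear in both, in order. Since dp[14][16] = 11, nothing longer is possible.

11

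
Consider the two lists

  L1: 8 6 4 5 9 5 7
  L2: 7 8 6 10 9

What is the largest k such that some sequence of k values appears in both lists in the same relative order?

Let dp[i][j] be the LCS length of the first i values of L1 and the first j values of L2. dp[i][j] = dp[i-1][j-1]+1 when the i-th and j-th values match, else max(dp[i-1][j], dp[i][j-1]).
    ·  7  8  6 10  9
 ·  0  0  0  0  0  0
 8  0  0  1  1  1  1
 6  0  0  1  2  2  2
 4  0  0  1  2  2  2
 5  0  0  1  2  2  2
 9  0  0  1  2  2  3
 5  0  0  1  2  2  3
 7  0  1  1  2  2  3
dp[7][5] = 3. One LCS (by backtracking along matches): 8, 6, 9.

3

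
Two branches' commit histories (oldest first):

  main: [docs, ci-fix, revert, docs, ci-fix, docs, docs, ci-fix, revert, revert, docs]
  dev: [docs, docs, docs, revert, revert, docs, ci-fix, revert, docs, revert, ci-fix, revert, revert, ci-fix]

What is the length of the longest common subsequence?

8

One common subsequence of length 8: docs at main[1]=dev[3]; then revert at main[3]=dev[5]; then docs at main[4]=dev[6]; then ci-fix at main[5]=dev[7]; then docs at main[6]=dev[9]; then ci-fix at main[8]=dev[11]; then revert at main[9]=dev[12]; then revert at main[10]=dev[13]. Since dp[11][14] = 8, nothing longer is possible.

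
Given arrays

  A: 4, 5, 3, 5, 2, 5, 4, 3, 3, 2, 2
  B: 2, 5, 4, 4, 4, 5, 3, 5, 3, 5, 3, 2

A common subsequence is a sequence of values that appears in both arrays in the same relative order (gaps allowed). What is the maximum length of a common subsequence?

Pick 4 [1,5]; then 5 [2,6]; then 3 [3,7]; then 5 [4,8]; then 5 [6,10]; then 3 [9,11]; then 2 [11,12]; all 7 values appear in both, in order. The LCS DP gives dp[11][12] = 7, so this is optimal.

7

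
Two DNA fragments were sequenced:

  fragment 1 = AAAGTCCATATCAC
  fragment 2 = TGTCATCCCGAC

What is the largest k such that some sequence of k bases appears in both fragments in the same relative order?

Taking G [4,2] → T [5,3] → C [7,4] → A [8,5] → T [9,6] → C [12,9] → A [13,11] → C [14,12] gives a common subsequence of length 8. The LCS DP gives dp[14][12] = 8, so this is optimal.

8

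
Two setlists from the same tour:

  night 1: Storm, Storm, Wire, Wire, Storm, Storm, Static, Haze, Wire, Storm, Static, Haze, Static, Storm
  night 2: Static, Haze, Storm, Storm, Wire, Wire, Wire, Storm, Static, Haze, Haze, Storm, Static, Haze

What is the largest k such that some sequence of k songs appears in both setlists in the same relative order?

Taking Storm [1,3], then Storm [2,4], then Wire [3,6], then Wire [4,7], then Storm [6,8], then Static [7,9], then Haze [8,11], then Storm [10,12], then Static [11,13], then Haze [12,14] gives a common subsequence of length 10, and the DP table's final entry dp[14][14] is also 10, so no common subsequence is longer.

10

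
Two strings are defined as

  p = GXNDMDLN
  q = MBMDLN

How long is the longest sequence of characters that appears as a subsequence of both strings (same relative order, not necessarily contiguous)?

One common subsequence of length 4: M [5,3] → D [6,4] → L [7,5] → N [8,6]. dp[8][6] = 4 confirms this is the maximum.

4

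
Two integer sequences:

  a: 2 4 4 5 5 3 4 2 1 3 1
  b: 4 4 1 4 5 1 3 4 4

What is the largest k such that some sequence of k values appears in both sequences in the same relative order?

Taking 4 [2,2]; then 4 [3,4]; then 5 [4,5]; then 3 [6,7]; then 4 [7,9] gives a common subsequence of length 5. The LCS DP gives dp[11][9] = 5, so this is optimal.

5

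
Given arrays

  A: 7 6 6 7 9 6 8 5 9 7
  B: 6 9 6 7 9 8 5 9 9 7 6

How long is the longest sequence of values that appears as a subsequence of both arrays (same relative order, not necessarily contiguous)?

One common subsequence of length 8: 6 at A[2]=B[1], 6 at A[3]=B[3], 7 at A[4]=B[4], 9 at A[5]=B[5], 8 at A[7]=B[6], 5 at A[8]=B[7], 9 at A[9]=B[9], 7 at A[10]=B[10]. The LCS DP gives dp[10][11] = 8, so this is optimal.

8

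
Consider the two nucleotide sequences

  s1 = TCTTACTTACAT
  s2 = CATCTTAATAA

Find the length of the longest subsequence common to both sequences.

8

Pick T at s1[1]=s2[3], C at s1[2]=s2[4], T at s1[3]=s2[5], T at s1[4]=s2[6], A at s1[5]=s2[8], T at s1[8]=s2[9], A at s1[9]=s2[10], A at s1[11]=s2[11]; all 8 bases appear in both, in order. The LCS DP gives dp[12][11] = 8, so this is optimal.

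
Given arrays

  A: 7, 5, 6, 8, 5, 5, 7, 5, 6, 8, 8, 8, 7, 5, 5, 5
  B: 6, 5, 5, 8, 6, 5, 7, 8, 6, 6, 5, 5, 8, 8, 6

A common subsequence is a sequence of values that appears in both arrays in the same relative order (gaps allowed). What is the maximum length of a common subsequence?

7

Match 5 (A #2, B #3); then 6 (A #3, B #5); then 8 (A #4, B #8); then 5 (A #6, B #11); then 5 (A #8, B #12); then 8 (A #10, B #13); then 8 (A #11, B #14) — 7 values in the same relative order in both. The LCS DP gives dp[16][15] = 7, so this is optimal.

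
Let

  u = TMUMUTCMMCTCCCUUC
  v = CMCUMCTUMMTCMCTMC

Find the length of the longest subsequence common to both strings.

10

Taking M [2,2], U [3,4], M [4,5], U [5,8], T [6,11], C [7,12], M [9,13], C [10,14], T [11,15], C [17,17] gives a common subsequence of length 10, and the DP table's final entry dp[17][17] is also 10, so no common subsequence is longer.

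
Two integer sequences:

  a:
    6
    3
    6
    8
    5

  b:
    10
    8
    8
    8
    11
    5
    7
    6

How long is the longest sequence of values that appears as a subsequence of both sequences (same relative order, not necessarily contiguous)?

One common subsequence of length 2: 8 at a[4]=b[4], 5 at a[5]=b[6]. The LCS DP gives dp[5][8] = 2, so this is optimal.

2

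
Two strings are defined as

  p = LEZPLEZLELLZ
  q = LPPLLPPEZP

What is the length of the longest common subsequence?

Match L [1,1], P [4,3], L [5,4], L [8,5], E [9,8], Z [12,9] — 6 characters in the same relative order in both, and the DP table's final entry dp[12][10] is also 6, so no common subsequence is longer.

6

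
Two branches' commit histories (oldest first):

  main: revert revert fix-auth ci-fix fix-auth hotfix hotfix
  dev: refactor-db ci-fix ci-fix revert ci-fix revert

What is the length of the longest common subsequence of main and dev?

2

Taking revert (main #1, dev #4); then revert (main #2, dev #6) gives a common subsequence of length 2. Since dp[7][6] = 2, nothing longer is possible.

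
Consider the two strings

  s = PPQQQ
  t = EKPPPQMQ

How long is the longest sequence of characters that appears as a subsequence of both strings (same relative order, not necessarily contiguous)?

4

Taking P (s #1, t #4); then P (s #2, t #5); then Q (s #3, t #6); then Q (s #5, t #8) gives a common subsequence of length 4. Since dp[5][8] = 4, nothing longer is possible.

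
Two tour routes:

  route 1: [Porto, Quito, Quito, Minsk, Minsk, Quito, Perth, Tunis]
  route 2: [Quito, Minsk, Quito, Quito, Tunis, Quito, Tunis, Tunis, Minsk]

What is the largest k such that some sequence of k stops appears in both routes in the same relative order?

4

One common subsequence of length 4: Quito at route 1[2]=route 2[3] → Quito at route 1[3]=route 2[4] → Quito at route 1[6]=route 2[6] → Tunis at route 1[8]=route 2[8]. The LCS DP gives dp[8][9] = 4, so this is optimal.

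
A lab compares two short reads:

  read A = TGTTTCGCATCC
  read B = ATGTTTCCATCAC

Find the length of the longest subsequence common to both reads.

One common subsequence of length 11: T [1,2] → G [2,3] → T [3,4] → T [4,5] → T [5,6] → C [6,7] → C [8,8] → A [9,9] → T [10,10] → C [11,11] → C [12,13]. The LCS DP gives dp[12][13] = 11, so this is optimal.

11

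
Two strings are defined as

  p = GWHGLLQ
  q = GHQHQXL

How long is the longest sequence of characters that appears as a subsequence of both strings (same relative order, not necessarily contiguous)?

3

Let dp[i][j] be the LCS length of the first i characters of p and the first j characters of q. dp[i][j] = dp[i-1][j-1]+1 when the i-th and j-th characters match, else max(dp[i-1][j], dp[i][j-1]).
    ·  G  H  Q  H  Q  X  L
 ·  0  0  0  0  0  0  0  0
 G  0  1  1  1  1  1  1  1
 W  0  1  1  1  1  1  1  1
 H  0  1  2  2  2  2  2  2
 G  0  1  2  2  2  2  2  2
 L  0  1  2  2  2  2  2  3
 L  0  1  2  2  2  2  2  3
 Q  0  1  2  3  3  3  3  3
dp[7][7] = 3. One LCS (by backtracking along matches): GHL.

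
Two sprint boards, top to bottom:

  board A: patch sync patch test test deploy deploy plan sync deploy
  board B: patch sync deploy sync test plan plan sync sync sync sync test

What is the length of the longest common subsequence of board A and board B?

5

Taking patch at board A[1]=board B[1], then sync at board A[2]=board B[4], then test at board A[4]=board B[5], then plan at board A[8]=board B[7], then sync at board A[9]=board B[11] gives a common subsequence of length 5, and the DP table's final entry dp[10][12] is also 5, so no common subsequence is longer.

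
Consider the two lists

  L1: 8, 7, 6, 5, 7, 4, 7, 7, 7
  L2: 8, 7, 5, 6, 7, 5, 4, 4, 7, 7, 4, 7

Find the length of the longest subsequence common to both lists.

Taking 8 at L1[1]=L2[1] → 7 at L1[2]=L2[2] → 6 at L1[3]=L2[4] → 5 at L1[4]=L2[6] → 4 at L1[6]=L2[8] → 7 at L1[7]=L2[9] → 7 at L1[8]=L2[10] → 7 at L1[9]=L2[12] gives a common subsequence of length 8. dp[9][12] = 8 confirms this is the maximum.

8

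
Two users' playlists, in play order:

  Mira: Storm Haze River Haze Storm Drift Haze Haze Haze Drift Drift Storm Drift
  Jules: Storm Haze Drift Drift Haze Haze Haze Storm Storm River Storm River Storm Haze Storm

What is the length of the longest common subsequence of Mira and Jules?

Taking Storm (Mira #1, Jules #1), Haze (Mira #2, Jules #2), Haze (Mira #4, Jules #5), Haze (Mira #7, Jules #6), Haze (Mira #8, Jules #7), Haze (Mira #9, Jules #14), Storm (Mira #12, Jules #15) gives a common subsequence of length 7. The LCS DP gives dp[13][15] = 7, so this is optimal.

7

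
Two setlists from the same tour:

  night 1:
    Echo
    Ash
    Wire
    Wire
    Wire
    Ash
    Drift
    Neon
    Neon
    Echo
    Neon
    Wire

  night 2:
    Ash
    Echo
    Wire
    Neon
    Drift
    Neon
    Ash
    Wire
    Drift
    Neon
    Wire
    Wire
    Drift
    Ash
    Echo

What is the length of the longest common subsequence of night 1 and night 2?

7

One common subsequence of length 7: Echo at night 1[1]=night 2[2], Ash at night 1[2]=night 2[7], Wire at night 1[3]=night 2[8], Wire at night 1[4]=night 2[11], Wire at night 1[5]=night 2[12], Ash at night 1[6]=night 2[14], Echo at night 1[10]=night 2[15]. Since dp[12][15] = 7, nothing longer is possible.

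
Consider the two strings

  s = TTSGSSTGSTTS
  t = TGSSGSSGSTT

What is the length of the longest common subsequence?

9

One common subsequence of length 9: T [1,1], then S [3,4], then G [4,5], then S [5,6], then S [6,7], then G [8,8], then S [9,9], then T [10,10], then T [11,11], and the DP table's final entry dp[12][11] is also 9, so no common subsequence is longer.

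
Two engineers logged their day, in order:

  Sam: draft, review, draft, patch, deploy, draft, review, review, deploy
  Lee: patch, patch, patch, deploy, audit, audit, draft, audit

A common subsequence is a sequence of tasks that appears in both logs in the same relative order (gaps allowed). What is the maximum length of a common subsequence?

Pick patch (Sam #4, Lee #3), deploy (Sam #5, Lee #4), draft (Sam #6, Lee #7); all 3 tasks appear in both, in order. Since dp[9][8] = 3, nothing longer is possible.

3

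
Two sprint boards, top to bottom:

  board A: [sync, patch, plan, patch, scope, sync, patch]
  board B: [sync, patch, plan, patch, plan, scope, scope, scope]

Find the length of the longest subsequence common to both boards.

Taking sync [1,1] → patch [2,2] → plan [3,3] → patch [4,4] → scope [5,8] gives a common subsequence of length 5. Since dp[7][8] = 5, nothing longer is possible.

5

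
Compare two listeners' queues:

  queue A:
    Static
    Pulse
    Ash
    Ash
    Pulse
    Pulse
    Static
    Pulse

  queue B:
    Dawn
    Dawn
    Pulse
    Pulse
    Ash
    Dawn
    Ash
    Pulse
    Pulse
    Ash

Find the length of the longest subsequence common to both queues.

5

Taking Pulse at queue A[2]=queue B[4]; then Ash at queue A[3]=queue B[5]; then Ash at queue A[4]=queue B[7]; then Pulse at queue A[5]=queue B[8]; then Pulse at queue A[6]=queue B[9] gives a common subsequence of length 5, and the DP table's final entry dp[8][10] is also 5, so no common subsequence is longer.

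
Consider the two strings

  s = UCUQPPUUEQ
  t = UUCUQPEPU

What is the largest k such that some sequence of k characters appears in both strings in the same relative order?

One common subsequence of length 7: U (s #1, t #2), then C (s #2, t #3), then U (s #3, t #4), then Q (s #4, t #5), then P (s #5, t #6), then P (s #6, t #8), then U (s #8, t #9). The LCS DP gives dp[10][9] = 7, so this is optimal.

7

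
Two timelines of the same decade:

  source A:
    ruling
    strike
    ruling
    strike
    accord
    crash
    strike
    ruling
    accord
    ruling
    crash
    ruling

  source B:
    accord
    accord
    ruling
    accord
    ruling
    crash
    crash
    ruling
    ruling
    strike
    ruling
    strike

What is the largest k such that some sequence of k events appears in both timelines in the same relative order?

One common subsequence of length 6: ruling (source A #1, source B #3), then ruling (source A #3, source B #5), then crash (source A #6, source B #7), then ruling (source A #8, source B #8), then ruling (source A #10, source B #9), then ruling (source A #12, source B #11), and the DP table's final entry dp[12][12] is also 6, so no common subsequence is longer.

6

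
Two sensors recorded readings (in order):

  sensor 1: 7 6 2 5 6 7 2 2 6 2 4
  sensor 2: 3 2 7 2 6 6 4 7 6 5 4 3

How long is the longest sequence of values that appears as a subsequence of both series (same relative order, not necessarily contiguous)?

6

One common subsequence of length 6: 7 at sensor 1[1]=sensor 2[3], then 6 at sensor 1[2]=sensor 2[5], then 6 at sensor 1[5]=sensor 2[6], then 7 at sensor 1[6]=sensor 2[8], then 6 at sensor 1[9]=sensor 2[9], then 4 at sensor 1[11]=sensor 2[11]. Since dp[11][12] = 6, nothing longer is possible.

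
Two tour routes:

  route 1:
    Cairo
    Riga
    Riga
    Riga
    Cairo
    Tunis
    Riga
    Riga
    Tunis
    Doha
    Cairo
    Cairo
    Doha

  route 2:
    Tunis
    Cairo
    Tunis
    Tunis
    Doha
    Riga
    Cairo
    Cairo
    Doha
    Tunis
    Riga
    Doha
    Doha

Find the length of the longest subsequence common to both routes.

7

One common subsequence of length 7: Cairo at route 1[1]=route 2[2], Riga at route 1[2]=route 2[6], Cairo at route 1[5]=route 2[8], Tunis at route 1[6]=route 2[10], Riga at route 1[8]=route 2[11], Doha at route 1[10]=route 2[12], Doha at route 1[13]=route 2[13], and the DP table's final entry dp[13][13] is also 7, so no common subsequence is longer.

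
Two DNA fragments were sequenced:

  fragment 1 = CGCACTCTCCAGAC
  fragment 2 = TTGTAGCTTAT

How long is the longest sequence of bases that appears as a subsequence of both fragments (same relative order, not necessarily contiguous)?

Match G [2,3] → A [4,5] → C [5,7] → T [6,8] → T [8,9] → A [11,10] — 6 bases in the same relative order in both. dp[14][11] = 6 confirms this is the maximum.

6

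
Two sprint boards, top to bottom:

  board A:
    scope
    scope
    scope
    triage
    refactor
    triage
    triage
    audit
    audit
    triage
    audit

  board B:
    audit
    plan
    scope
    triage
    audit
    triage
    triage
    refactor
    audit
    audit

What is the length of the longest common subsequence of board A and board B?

6

One common subsequence of length 6: scope (board A #3, board B #3), then triage (board A #4, board B #4), then triage (board A #6, board B #6), then triage (board A #7, board B #7), then audit (board A #9, board B #9), then audit (board A #11, board B #10). The LCS DP gives dp[11][10] = 6, so this is optimal.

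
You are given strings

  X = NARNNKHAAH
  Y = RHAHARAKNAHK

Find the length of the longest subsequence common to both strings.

5

Let dp[i][j] be the LCS length of the first i characters of X and the first j characters of Y. dp[i][j] = dp[i-1][j-1]+1 when the i-th and j-th characters match, else max(dp[i-1][j], dp[i][j-1]).
    ·  R  H  A  H  A  R  A  K  N  A  H  K
 ·  0  0  0  0  0  0  0  0  0  0  0  0  0
 N  0  0  0  0  0  0  0  0  0  1  1  1  1
 A  0  0  0  1  1  1  1  1  1  1  2  2  2
 R  0  1  1  1  1  1  2  2  2  2  2  2  2
 N  0  1  1  1  1  1  2  2  2  3  3  3  3
 N  0  1  1  1  1  1  2  2  2  3  3  3  3
 K  0  1  1  1  1  1  2  2  3  3  3  3  4
 H  0  1  2  2  2  2  2  2  3  3  3  4  4
 A  0  1  2  3  3  3  3  3  3  3  4  4  4
 A  0  1  2  3  3  4  4  4  4  4  4  4  4
 H  0  1  2  3  4  4  4  4  4  4  4  5  5
dp[10][12] = 5. One LCS (by backtracking along matches): ARNAH.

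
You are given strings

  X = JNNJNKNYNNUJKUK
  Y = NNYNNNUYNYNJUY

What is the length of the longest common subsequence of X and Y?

Taking N (X #2, Y #2) → N (X #3, Y #4) → N (X #5, Y #5) → N (X #7, Y #6) → Y (X #8, Y #8) → N (X #9, Y #9) → N (X #10, Y #11) → J (X #12, Y #12) → U (X #14, Y #13) gives a common subsequence of length 9, and the DP table's final entry dp[15][14] is also 9, so no common subsequence is longer.

9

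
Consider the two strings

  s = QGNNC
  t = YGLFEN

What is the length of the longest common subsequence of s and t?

Taking G at s[2]=t[2] → N at s[4]=t[6] gives a common subsequence of length 2. Since dp[5][6] = 2, nothing longer is possible.

2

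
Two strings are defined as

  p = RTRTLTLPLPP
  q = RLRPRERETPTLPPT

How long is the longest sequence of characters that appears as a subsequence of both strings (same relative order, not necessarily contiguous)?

7

Taking R (p #1, q #5) → R (p #3, q #7) → T (p #4, q #9) → T (p #6, q #11) → L (p #7, q #12) → P (p #8, q #13) → P (p #10, q #14) gives a common subsequence of length 7. The LCS DP gives dp[11][15] = 7, so this is optimal.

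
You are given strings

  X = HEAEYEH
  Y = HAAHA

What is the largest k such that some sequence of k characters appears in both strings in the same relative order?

Pick H [1,1], A [3,3], H [7,4]; all 3 characters appear in both, in order, and the DP table's final entry dp[7][5] is also 3, so no common subsequence is longer.

3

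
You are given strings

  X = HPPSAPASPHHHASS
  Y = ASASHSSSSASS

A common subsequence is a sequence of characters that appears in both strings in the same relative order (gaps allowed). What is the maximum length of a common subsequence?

Pick S at X[4]=Y[2], then A at X[7]=Y[3], then S at X[8]=Y[4], then H at X[10]=Y[5], then A at X[13]=Y[10], then S at X[14]=Y[11], then S at X[15]=Y[12]; all 7 characters appear in both, in order, and the DP table's final entry dp[15][12] is also 7, so no common subsequence is longer.

7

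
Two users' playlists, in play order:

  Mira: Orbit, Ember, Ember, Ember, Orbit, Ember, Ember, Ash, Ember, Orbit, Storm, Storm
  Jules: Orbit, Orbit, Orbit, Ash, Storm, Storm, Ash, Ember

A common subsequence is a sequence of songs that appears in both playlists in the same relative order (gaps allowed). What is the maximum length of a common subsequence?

5

Taking Orbit [1,2], then Orbit [5,3], then Ash [8,4], then Storm [11,5], then Storm [12,6] gives a common subsequence of length 5. Since dp[12][8] = 5, nothing longer is possible.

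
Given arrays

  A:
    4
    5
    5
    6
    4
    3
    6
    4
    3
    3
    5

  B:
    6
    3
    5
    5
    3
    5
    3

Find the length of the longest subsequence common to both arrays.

Let dp[i][j] be the LCS length of the first i values of A and the first j values of B. dp[i][j] = dp[i-1][j-1]+1 when the i-th and j-th values match, else max(dp[i-1][j], dp[i][j-1]).
    ·  6  3  5  5  3  5  3
 ·  0  0  0  0  0  0  0  0
 4  0  0  0  0  0  0  0  0
 5  0  0  0  1  1  1  1  1
 5  0  0  0  1  2  2  2  2
 6  0  1  1  1  2  2  2  2
 4  0  1  1  1  2  2  2  2
 3  0  1  2  2  2  3  3  3
 6  0  1  2  2  2  3  3  3
 4  0  1  2  2  2  3  3  3
 3  0  1  2  2  2  3  3  4
 3  0  1  2  2  2  3  3  4
 5  0  1  2  3  3  3  4  4
dp[11][7] = 4. One LCS (by backtracking along matches): 5, 5, 3, 3.

4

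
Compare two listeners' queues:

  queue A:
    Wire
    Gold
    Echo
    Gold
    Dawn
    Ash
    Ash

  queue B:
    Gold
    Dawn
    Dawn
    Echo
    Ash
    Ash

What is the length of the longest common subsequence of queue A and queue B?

4

One common subsequence of length 4: Gold (queue A #2, queue B #1); then Echo (queue A #3, queue B #4); then Ash (queue A #6, queue B #5); then Ash (queue A #7, queue B #6), and the DP table's final entry dp[7][6] is also 4, so no common subsequence is longer.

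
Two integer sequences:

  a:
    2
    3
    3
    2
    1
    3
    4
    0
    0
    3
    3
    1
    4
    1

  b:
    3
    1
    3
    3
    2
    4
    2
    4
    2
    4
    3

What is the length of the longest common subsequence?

One common subsequence of length 5: 3 at a[2]=b[3], then 3 at a[3]=b[4], then 2 at a[4]=b[9], then 4 at a[7]=b[10], then 3 at a[11]=b[11], and the DP table's final entry dp[14][11] is also 5, so no common subsequence is longer.

5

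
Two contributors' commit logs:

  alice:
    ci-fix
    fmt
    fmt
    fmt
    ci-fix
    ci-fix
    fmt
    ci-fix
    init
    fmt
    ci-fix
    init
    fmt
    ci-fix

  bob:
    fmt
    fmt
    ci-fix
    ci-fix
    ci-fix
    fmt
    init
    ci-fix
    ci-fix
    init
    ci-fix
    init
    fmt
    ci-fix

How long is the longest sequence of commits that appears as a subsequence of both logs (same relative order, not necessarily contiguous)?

Taking fmt [2,1] → fmt [3,2] → ci-fix [5,4] → ci-fix [6,5] → fmt [7,6] → ci-fix [8,9] → init [9,10] → ci-fix [11,11] → init [12,12] → fmt [13,13] → ci-fix [14,14] gives a common subsequence of length 11. The LCS DP gives dp[14][14] = 11, so this is optimal.

11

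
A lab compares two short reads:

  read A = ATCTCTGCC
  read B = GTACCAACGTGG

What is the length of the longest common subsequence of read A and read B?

Let dp[i][j] be the LCS length of the first i bases of read A and the first j bases of read B. dp[i][j] = dp[i-1][j-1]+1 when the i-th and j-th bases match, else max(dp[i-1][j], dp[i][j-1]).
    ·  G  T  A  C  C  A  A  C  G  T  G  G
 ·  0  0  0  0  0  0  0  0  0  0  0  0  0
 A  0  0  0  1  1  1  1  1  1  1  1  1  1
 T  0  0  1  1  1  1  1  1  1  1  2  2  2
 C  0  0  1  1  2  2  2  2  2  2  2  2  2
 T  0  0  1  1  2  2  2  2  2  2  3  3  3
 C  0  0  1  1  2  3  3  3  3  3  3  3  3
 T  0  0  1  1  2  3  3  3  3  3  4  4  4
 G  0  1  1  1  2  3  3  3  3  4  4  5  5
 C  0  1  1  1  2  3  3  3  4  4  4  5  5
 C  0  1  1  1  2  3  3  3  4  4  4  5  5
dp[9][12] = 5. One LCS (by backtracking along matches): ACCTG.

5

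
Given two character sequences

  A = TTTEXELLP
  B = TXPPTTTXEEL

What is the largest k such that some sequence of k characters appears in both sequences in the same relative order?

6

Match T at A[1]=B[5], then T at A[2]=B[6], then T at A[3]=B[7], then E at A[4]=B[9], then E at A[6]=B[10], then L at A[8]=B[11] — 6 characters in the same relative order in both. dp[9][11] = 6 confirms this is the maximum.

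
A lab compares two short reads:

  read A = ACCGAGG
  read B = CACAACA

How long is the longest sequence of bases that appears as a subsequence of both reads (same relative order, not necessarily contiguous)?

4

Match A at read A[1]=read B[2], C at read A[2]=read B[3], C at read A[3]=read B[6], A at read A[5]=read B[7] — 4 bases in the same relative order in both. Since dp[7][7] = 4, nothing longer is possible.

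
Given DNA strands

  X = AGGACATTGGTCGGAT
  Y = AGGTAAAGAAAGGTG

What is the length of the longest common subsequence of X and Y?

9

Pick A at X[1]=Y[1] → G at X[2]=Y[3] → G at X[3]=Y[8] → A at X[4]=Y[10] → A at X[6]=Y[11] → G at X[9]=Y[12] → G at X[10]=Y[13] → T at X[11]=Y[14] → G at X[14]=Y[15]; all 9 bases appear in both, in order. Since dp[16][15] = 9, nothing longer is possible.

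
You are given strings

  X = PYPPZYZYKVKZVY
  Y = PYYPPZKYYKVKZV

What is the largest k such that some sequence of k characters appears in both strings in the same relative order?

12

Match P at X[1]=Y[1], Y at X[2]=Y[3], P at X[3]=Y[4], P at X[4]=Y[5], Z at X[5]=Y[6], Y at X[6]=Y[8], Y at X[8]=Y[9], K at X[9]=Y[10], V at X[10]=Y[11], K at X[11]=Y[12], Z at X[12]=Y[13], V at X[13]=Y[14] — 12 characters in the same relative order in both, and the DP table's final entry dp[14][14] is also 12, so no common subsequence is longer.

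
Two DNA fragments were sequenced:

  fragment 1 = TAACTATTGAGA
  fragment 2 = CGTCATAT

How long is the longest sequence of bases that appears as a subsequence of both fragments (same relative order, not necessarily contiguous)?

5

One common subsequence of length 5: T [1,3]; then A [3,5]; then T [5,6]; then A [6,7]; then T [8,8]. Since dp[12][8] = 5, nothing longer is possible.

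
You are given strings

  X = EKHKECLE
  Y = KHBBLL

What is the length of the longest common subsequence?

Pick K (X #2, Y #1), then H (X #3, Y #2), then L (X #7, Y #6); all 3 characters appear in both, in order. The LCS DP gives dp[8][6] = 3, so this is optimal.

3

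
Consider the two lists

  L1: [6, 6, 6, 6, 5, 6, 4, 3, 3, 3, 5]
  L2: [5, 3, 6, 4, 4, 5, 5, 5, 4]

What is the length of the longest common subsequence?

4

Let dp[i][j] be the LCS length of the first i values of L1 and the first j values of L2. dp[i][j] = dp[i-1][j-1]+1 when the i-th and j-th values match, else max(dp[i-1][j], dp[i][j-1]).
    ·  5  3  6  4  4  5  5  5  4
 ·  0  0  0  0  0  0  0  0  0  0
 6  0  0  0  1  1  1  1  1  1  1
 6  0  0  0  1  1  1  1  1  1  1
 6  0  0  0  1  1  1  1  1  1  1
 6  0  0  0  1  1  1  1  1  1  1
 5  0  1  1  1  1  1  2  2  2  2
 6  0  1  1  2  2  2  2  2  2  2
 4  0  1  1  2  3  3  3  3  3  3
 3  0  1  2  2  3  3  3  3  3  3
 3  0  1  2  2  3  3  3  3  3  3
 3  0  1  2  2  3  3  3  3  3  3
 5  0  1  2  2  3  3  4  4  4  4
dp[11][9] = 4. One LCS (by backtracking along matches): 5, 6, 4, 5.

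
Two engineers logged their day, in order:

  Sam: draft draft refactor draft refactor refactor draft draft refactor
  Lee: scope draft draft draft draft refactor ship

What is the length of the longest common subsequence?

Match draft [2,2], draft [4,3], draft [7,4], draft [8,5], refactor [9,6] — 5 tasks in the same relative order in both. Since dp[9][7] = 5, nothing longer is possible.

5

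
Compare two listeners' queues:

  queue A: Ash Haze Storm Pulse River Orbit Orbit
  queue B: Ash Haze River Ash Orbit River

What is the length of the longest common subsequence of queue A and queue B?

Match Ash [1,1] → Haze [2,2] → River [5,3] → Orbit [6,5] — 4 songs in the same relative order in both. Since dp[7][6] = 4, nothing longer is possible.

4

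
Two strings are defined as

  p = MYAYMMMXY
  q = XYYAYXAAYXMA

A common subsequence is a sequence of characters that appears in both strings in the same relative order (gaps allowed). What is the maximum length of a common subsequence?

Let dp[i][j] be the LCS length of the first i characters of p and the first j characters of q. dp[i][j] = dp[i-1][j-1]+1 when the i-th and j-th characters match, else max(dp[i-1][j], dp[i][j-1]).
    ·  X  Y  Y  A  Y  X  A  A  Y  X  M  A
 ·  0  0  0  0  0  0  0  0  0  0  0  0  0
 M  0  0  0  0  0  0  0  0  0  0  0  1  1
 Y  0  0  1  1  1  1  1  1  1  1  1  1  1
 A  0  0  1  1  2  2  2  2  2  2  2  2  2
 Y  0  0  1  2  2  3  3  3  3  3  3  3  3
 M  0  0  1  2  2  3  3  3  3  3  3  4  4
 M  0  0  1  2  2  3  3  3  3  3  3  4  4
 M  0  0  1  2  2  3  3  3  3  3  3  4  4
 X  0  1  1  2  2  3  4  4  4  4  4  4  4
 Y  0  1  2  2  2  3  4  4  4  5  5  5  5
dp[9][12] = 5. One LCS (by backtracking along matches): YAYXY.

5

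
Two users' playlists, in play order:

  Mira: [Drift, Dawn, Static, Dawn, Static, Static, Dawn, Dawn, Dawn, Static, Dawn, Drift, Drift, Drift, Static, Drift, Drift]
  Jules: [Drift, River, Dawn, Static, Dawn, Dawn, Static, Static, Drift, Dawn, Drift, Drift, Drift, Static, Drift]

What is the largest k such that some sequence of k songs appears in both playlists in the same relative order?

12

Taking Drift (Mira #1, Jules #1) → Dawn (Mira #2, Jules #3) → Static (Mira #3, Jules #4) → Dawn (Mira #4, Jules #6) → Static (Mira #5, Jules #7) → Static (Mira #6, Jules #8) → Dawn (Mira #11, Jules #10) → Drift (Mira #12, Jules #11) → Drift (Mira #13, Jules #12) → Drift (Mira #14, Jules #13) → Static (Mira #15, Jules #14) → Drift (Mira #17, Jules #15) gives a common subsequence of length 12, and the DP table's final entry dp[17][15] is also 12, so no common subsequence is longer.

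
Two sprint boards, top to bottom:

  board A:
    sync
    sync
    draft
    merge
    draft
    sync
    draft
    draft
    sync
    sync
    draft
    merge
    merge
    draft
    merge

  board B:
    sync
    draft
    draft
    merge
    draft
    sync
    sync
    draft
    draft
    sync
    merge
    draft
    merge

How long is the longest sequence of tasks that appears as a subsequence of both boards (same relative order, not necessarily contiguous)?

11

Pick sync at board A[1]=board B[1], then draft at board A[3]=board B[3], then merge at board A[4]=board B[4], then draft at board A[5]=board B[5], then sync at board A[6]=board B[7], then draft at board A[7]=board B[8], then draft at board A[8]=board B[9], then sync at board A[10]=board B[10], then merge at board A[13]=board B[11], then draft at board A[14]=board B[12], then merge at board A[15]=board B[13]; all 11 tasks appear in both, in order, and the DP table's final entry dp[15][13] is also 11, so no common subsequence is longer.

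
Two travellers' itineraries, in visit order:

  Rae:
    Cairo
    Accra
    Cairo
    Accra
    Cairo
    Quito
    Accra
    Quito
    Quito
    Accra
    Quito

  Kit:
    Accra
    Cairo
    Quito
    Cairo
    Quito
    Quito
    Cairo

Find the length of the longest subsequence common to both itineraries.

Taking Accra [2,1] → Cairo [3,2] → Cairo [5,4] → Quito [6,5] → Quito [8,6] gives a common subsequence of length 5. dp[11][7] = 5 confirms this is the maximum.

5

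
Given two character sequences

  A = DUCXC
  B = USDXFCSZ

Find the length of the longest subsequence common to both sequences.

Taking D (A #1, B #3); then X (A #4, B #4); then C (A #5, B #6) gives a common subsequence of length 3, and the DP table's final entry dp[5][8] is also 3, so no common subsequence is longer.

3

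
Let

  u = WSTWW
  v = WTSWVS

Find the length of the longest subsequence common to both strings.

3

Let dp[i][j] be the LCS length of the first i characters of u and the first j characters of v. dp[i][j] = dp[i-1][j-1]+1 when the i-th and j-th characters match, else max(dp[i-1][j], dp[i][j-1]).
    ·  W  T  S  W  V  S
 ·  0  0  0  0  0  0  0
 W  0  1  1  1  1  1  1
 S  0  1  1  2  2  2  2
 T  0  1  2  2  2  2  2
 W  0  1  2  2  3  3  3
 W  0  1  2  2  3  3  3
dp[5][6] = 3. One LCS (by backtracking along matches): WSW.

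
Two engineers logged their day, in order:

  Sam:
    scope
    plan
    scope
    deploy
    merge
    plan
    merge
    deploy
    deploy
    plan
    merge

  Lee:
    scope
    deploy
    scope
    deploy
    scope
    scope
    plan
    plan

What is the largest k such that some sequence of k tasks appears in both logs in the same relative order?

Pick scope (Sam #1, Lee #1), then scope (Sam #3, Lee #3), then deploy (Sam #4, Lee #4), then plan (Sam #6, Lee #7), then plan (Sam #10, Lee #8); all 5 tasks appear in both, in order. Since dp[11][8] = 5, nothing longer is possible.

5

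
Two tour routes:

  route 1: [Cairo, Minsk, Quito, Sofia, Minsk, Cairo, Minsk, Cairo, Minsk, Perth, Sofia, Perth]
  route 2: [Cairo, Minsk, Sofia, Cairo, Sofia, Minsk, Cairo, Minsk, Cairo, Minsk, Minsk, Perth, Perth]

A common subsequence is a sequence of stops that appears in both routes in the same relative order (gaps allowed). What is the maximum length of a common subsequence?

10

Pick Cairo [1,1]; then Minsk [2,2]; then Sofia [4,5]; then Minsk [5,6]; then Cairo [6,7]; then Minsk [7,8]; then Cairo [8,9]; then Minsk [9,11]; then Perth [10,12]; then Perth [12,13]; all 10 stops appear in both, in order, and the DP table's final entry dp[12][13] is also 10, so no common subsequence is longer.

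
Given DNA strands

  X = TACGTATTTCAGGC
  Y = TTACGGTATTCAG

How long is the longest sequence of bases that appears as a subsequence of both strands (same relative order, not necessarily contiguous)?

11

One common subsequence of length 11: T (X #1, Y #2); then A (X #2, Y #3); then C (X #3, Y #4); then G (X #4, Y #6); then T (X #5, Y #7); then A (X #6, Y #8); then T (X #8, Y #9); then T (X #9, Y #10); then C (X #10, Y #11); then A (X #11, Y #12); then G (X #13, Y #13), and the DP table's final entry dp[14][13] is also 11, so no common subsequence is longer.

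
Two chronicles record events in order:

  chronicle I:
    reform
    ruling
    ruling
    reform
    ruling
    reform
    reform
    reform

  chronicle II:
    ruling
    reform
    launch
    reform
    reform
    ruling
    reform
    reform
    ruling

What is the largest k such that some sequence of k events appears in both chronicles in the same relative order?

5

Pick reform [1,4], reform [4,5], ruling [5,6], reform [6,7], reform [7,8]; all 5 events appear in both, in order, and the DP table's final entry dp[8][9] is also 5, so no common subsequence is longer.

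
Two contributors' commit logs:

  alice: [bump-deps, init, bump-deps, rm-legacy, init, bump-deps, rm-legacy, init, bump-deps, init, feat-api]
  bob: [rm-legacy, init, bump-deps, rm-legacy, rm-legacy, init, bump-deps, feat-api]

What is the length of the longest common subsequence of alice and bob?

7

Match init (alice #2, bob #2); then bump-deps (alice #3, bob #3); then rm-legacy (alice #4, bob #4); then rm-legacy (alice #7, bob #5); then init (alice #8, bob #6); then bump-deps (alice #9, bob #7); then feat-api (alice #11, bob #8) — 7 commits in the same relative order in both, and the DP table's final entry dp[11][8] is also 7, so no common subsequence is longer.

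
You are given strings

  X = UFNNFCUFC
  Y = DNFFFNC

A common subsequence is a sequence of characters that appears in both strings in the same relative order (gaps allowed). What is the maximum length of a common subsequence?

Pick F (X #2, Y #3), F (X #5, Y #4), F (X #8, Y #5), C (X #9, Y #7); all 4 characters appear in both, in order. The LCS DP gives dp[9][7] = 4, so this is optimal.

4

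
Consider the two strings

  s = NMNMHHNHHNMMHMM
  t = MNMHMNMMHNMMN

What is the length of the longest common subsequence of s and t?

Taking M [2,1], then N [3,2], then M [4,3], then H [5,4], then N [10,6], then M [11,7], then M [12,8], then H [13,9], then M [14,11], then M [15,12] gives a common subsequence of length 10, and the DP table's final entry dp[15][13] is also 10, so no common subsequence is longer.

10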